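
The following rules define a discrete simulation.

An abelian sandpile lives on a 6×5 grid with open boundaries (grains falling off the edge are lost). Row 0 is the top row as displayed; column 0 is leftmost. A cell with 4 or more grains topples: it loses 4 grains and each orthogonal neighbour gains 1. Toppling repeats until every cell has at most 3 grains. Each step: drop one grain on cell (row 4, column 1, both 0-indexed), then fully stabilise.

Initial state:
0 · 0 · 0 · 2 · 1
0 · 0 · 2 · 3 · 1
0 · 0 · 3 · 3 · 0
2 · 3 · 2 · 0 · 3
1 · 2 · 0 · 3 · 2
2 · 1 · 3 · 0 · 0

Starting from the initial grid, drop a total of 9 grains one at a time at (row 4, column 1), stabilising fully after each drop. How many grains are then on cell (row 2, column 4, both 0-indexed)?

1

step 0: 0 · 0 · 0 · 2 · 1
0 · 0 · 2 · 3 · 1
0 · 0 · 3 · 3 · 0
2 · 3 · 2 · 0 · 3
1 · 2 · 0 · 3 · 2
2 · 1 · 3 · 0 · 0
step 1: 0 · 0 · 0 · 2 · 1
0 · 0 · 2 · 3 · 1
0 · 0 · 3 · 3 · 0
2 · 3 · 2 · 0 · 3
1 · 3 · 0 · 3 · 2
2 · 1 · 3 · 0 · 0
step 2: 0 · 0 · 0 · 2 · 1
0 · 0 · 2 · 3 · 1
0 · 1 · 3 · 3 · 0
3 · 0 · 3 · 0 · 3
2 · 1 · 1 · 3 · 2
2 · 2 · 3 · 0 · 0
step 3: 0 · 0 · 0 · 2 · 1
0 · 0 · 2 · 3 · 1
0 · 1 · 3 · 3 · 0
3 · 0 · 3 · 0 · 3
2 · 2 · 1 · 3 · 2
2 · 2 · 3 · 0 · 0
step 4: 0 · 0 · 0 · 2 · 1
0 · 0 · 2 · 3 · 1
0 · 1 · 3 · 3 · 0
3 · 0 · 3 · 0 · 3
2 · 3 · 1 · 3 · 2
2 · 2 · 3 · 0 · 0
step 5: 0 · 0 · 0 · 2 · 1
0 · 0 · 2 · 3 · 1
0 · 1 · 3 · 3 · 0
3 · 1 · 3 · 0 · 3
3 · 0 · 2 · 3 · 2
2 · 3 · 3 · 0 · 0
step 6: 0 · 0 · 0 · 2 · 1
0 · 0 · 2 · 3 · 1
0 · 1 · 3 · 3 · 0
3 · 1 · 3 · 0 · 3
3 · 1 · 2 · 3 · 2
2 · 3 · 3 · 0 · 0
step 7: 0 · 0 · 0 · 2 · 1
0 · 0 · 2 · 3 · 1
0 · 1 · 3 · 3 · 0
3 · 1 · 3 · 0 · 3
3 · 2 · 2 · 3 · 2
2 · 3 · 3 · 0 · 0
step 8: 0 · 0 · 0 · 2 · 1
0 · 0 · 2 · 3 · 1
0 · 1 · 3 · 3 · 0
3 · 1 · 3 · 0 · 3
3 · 3 · 2 · 3 · 2
2 · 3 · 3 · 0 · 0
step 9: 0 · 0 · 1 · 3 · 1
0 · 1 · 0 · 1 · 2
1 · 3 · 2 · 1 · 1
1 · 1 · 2 · 3 · 3
3 · 0 · 3 · 0 · 3
0 · 3 · 1 · 2 · 0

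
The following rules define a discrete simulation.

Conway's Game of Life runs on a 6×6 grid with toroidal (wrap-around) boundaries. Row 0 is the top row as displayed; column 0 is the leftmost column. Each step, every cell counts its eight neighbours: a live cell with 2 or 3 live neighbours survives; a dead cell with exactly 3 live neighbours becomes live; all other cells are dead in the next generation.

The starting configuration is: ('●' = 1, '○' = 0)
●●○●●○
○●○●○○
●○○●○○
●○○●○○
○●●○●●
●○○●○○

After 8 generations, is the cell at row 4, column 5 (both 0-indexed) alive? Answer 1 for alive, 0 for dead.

1

0) ●●○●●○
○●○●○○
●○○●○○
●○○●○○
○●●○●●
●○○●○○
1) ●●○●●●
○●○●○●
●●○●●○
●○○●○○
○●●○●●
○○○○○○
2) ○●○●○●
○○○○○○
○●○●○○
○○○○○○
●●●●●●
○○○○○○
3) ○○○○○○
●○○○●○
○○○○○○
○○○○○●
●●●●●●
○○○○○○
4) ○○○○○○
○○○○○○
○○○○○●
○●●●○●
●●●●●●
●●●●●●
5) ●●●●●●
○○○○○○
●○●○●○
○○○○○○
○○○○○○
○○○○○○
6) ●●●●●●
○○○○○○
○○○○○○
○○○○○○
○○○○○○
●●●●●●
7) ○○○○○○
●●●●●●
○○○○○○
○○○○○○
●●●●●●
○○○○○○
8) ●●●●●●
●●●●●●
●●●●●●
●●●●●●
●●●●●●
●●●●●●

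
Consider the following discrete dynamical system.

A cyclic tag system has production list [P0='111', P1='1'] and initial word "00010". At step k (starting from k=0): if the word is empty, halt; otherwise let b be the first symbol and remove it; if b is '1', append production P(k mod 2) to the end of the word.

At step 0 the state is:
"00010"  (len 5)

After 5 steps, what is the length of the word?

1

gen 0: "00010"  (len 5)
gen 1: "0010"  (len 4)
gen 2: "010"  (len 3)
gen 3: "10"  (len 2)
gen 4: "01"  (len 2)
gen 5: "1"  (len 1)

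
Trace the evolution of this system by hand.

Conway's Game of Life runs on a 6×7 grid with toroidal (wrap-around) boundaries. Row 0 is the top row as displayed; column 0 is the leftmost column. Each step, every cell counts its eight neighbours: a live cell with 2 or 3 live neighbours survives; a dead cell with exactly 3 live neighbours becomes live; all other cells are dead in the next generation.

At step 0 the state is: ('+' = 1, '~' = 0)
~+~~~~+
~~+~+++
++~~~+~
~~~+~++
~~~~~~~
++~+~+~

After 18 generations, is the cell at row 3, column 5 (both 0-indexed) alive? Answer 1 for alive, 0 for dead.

0

gen 0: ~+~~~~+
~~+~+++
++~~~+~
~~~+~++
~~~~~~~
++~+~+~
gen 1: ~+~+~~~
~~+~+~~
++++~~~
+~~~+++
+~+~~+~
+++~~~+
gen 2: ~~~+~~~
+~~~+~~
+~+~~~~
~~~~++~
~~+++~~
~~~+~~+
gen 3: ~~~++~~
~+~+~~~
~+~++++
~++~++~
~~+~~~~
~~~~~~~
gen 4: ~~+++~~
+~~~~~~
~+~~~~+
++~~~~+
~+++~~~
~~~+~~~
gen 5: ~~+++~~
++++~~~
~+~~~~+
~~~~~~+
~+~+~~~
~+~~~~~
gen 6: +~~~+~~
+~~~+~~
~+~~~~+
~~+~~~~
+~+~~~~
~+~~+~~
gen 7: ++~+++~
++~~~++
++~~~~~
+~+~~~~
~~++~~~
++~+~~~
gen 8: ~~~+~+~
~~~~~+~
~~+~~~~
+~++~~~
+~~+~~~
+~~~~~+
gen 9: ~~~~++~
~~~~+~~
~+++~~~
~~++~~~
+~++~~~
+~~~+~+
gen 10: ~~~++~+
~~+~++~
~+~~+~~
~~~~+~~
+~+~+~+
++~~+~+
gen 11: ~++~~~+
~~+~~~~
~~~~+~~
++~~+~~
~~~~+~+
~++~+~~
gen 12: +~~~~~~
~+++~~~
~+~+~~~
+~~++~~
~~+~+~~
~++~~~~
gen 13: +~~+~~~
++~+~~~
++~~~~~
~+~~+~~
~~+~+~~
~+++~~~
gen 14: +~~++~~
~~~~~~+
~~~~~~~
++++~~~
~~~~+~~
~+~~+~~
gen 15: +~~+++~
~~~~~~~
+++~~~~
~+++~~~
+~~~+~~
~~~~++~
gen 16: ~~~+~++
+~+++~+
+~~+~~~
~~~+~~~
~++~++~
~~~~~~~
gen 17: +~++~++
+++~~~~
++~~~~+
~+~+~~~
~~+++~~
~~++~~+
gen 18: ~~~~++~
~~~+~+~
~~~~~~+
~+~++~~
~+~~+~~
+~~~~~+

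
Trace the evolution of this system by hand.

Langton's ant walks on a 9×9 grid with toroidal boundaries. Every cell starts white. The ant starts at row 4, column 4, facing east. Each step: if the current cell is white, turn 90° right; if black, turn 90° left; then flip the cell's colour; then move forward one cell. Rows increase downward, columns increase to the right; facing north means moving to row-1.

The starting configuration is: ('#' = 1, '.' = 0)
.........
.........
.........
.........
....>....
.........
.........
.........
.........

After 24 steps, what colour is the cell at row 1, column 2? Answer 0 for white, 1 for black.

1

gen 0: .........
.........
.........
.........
....>....
.........
.........
.........
.........
gen 1: .........
.........
.........
.........
....#....
....v....
.........
.........
.........
gen 2: .........
.........
.........
.........
....#....
...<#....
.........
.........
.........
gen 3: .........
.........
.........
.........
...^#....
...##....
.........
.........
.........
gen 4: .........
.........
.........
.........
...#>....
...##....
.........
.........
.........
gen 5: .........
.........
.........
....^....
...#.....
...##....
.........
.........
.........
gen 6: .........
.........
.........
....#>...
...#.....
...##....
.........
.........
.........
gen 7: .........
.........
.........
....##...
...#.v...
...##....
.........
.........
.........
gen 8: .........
.........
.........
....##...
...#<#...
...##....
.........
.........
.........
gen 9: .........
.........
.........
....^#...
...###...
...##....
.........
.........
.........
gen 10: .........
.........
.........
...<.#...
...###...
...##....
.........
.........
.........
gen 11: .........
.........
...^.....
...#.#...
...###...
...##....
.........
.........
.........
gen 12: .........
.........
...#>....
...#.#...
...###...
...##....
.........
.........
.........
gen 13: .........
.........
...##....
...#v#...
...###...
...##....
.........
.........
.........
gen 14: .........
.........
...##....
...<##...
...###...
...##....
.........
.........
.........
gen 15: .........
.........
...##....
....##...
...v##...
...##....
.........
.........
.........
gen 16: .........
.........
...##....
....##...
....>#...
...##....
.........
.........
.........
gen 17: .........
.........
...##....
....^#...
.....#...
...##....
.........
.........
.........
gen 18: .........
.........
...##....
...<.#...
.....#...
...##....
.........
.........
.........
gen 19: .........
.........
...^#....
...#.#...
.....#...
...##....
.........
.........
.........
gen 20: .........
.........
..<.#....
...#.#...
.....#...
...##....
.........
.........
.........
gen 21: .........
..^......
..#.#....
...#.#...
.....#...
...##....
.........
.........
.........
gen 22: .........
..#>.....
..#.#....
...#.#...
.....#...
...##....
.........
.........
.........
gen 23: .........
..##.....
..#v#....
...#.#...
.....#...
...##....
.........
.........
.........
gen 24: .........
..##.....
..<##....
...#.#...
.....#...
...##....
.........
.........
.........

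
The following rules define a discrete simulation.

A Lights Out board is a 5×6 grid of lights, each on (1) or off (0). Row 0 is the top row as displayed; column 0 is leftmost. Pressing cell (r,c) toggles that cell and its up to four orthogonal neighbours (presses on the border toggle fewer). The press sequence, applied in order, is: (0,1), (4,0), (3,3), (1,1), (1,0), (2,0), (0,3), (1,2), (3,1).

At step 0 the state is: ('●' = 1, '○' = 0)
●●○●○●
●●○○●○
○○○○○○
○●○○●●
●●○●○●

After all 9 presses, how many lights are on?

15

t=0: ●●○●○●
●●○○●○
○○○○○○
○●○○●●
●●○●○●
t=1: ○○●●○●
●○○○●○
○○○○○○
○●○○●●
●●○●○●
t=2: ○○●●○●
●○○○●○
○○○○○○
●●○○●●
○○○●○●
t=3: ○○●●○●
●○○○●○
○○○●○○
●●●●○●
○○○○○●
t=4: ○●●●○●
○●●○●○
○●○●○○
●●●●○●
○○○○○●
t=5: ●●●●○●
●○●○●○
●●○●○○
●●●●○●
○○○○○●
t=6: ●●●●○●
○○●○●○
○○○●○○
○●●●○●
○○○○○●
t=7: ●●○○●●
○○●●●○
○○○●○○
○●●●○●
○○○○○●
t=8: ●●●○●●
○●○○●○
○○●●○○
○●●●○●
○○○○○●
t=9: ●●●○●●
○●○○●○
○●●●○○
●○○●○●
○●○○○●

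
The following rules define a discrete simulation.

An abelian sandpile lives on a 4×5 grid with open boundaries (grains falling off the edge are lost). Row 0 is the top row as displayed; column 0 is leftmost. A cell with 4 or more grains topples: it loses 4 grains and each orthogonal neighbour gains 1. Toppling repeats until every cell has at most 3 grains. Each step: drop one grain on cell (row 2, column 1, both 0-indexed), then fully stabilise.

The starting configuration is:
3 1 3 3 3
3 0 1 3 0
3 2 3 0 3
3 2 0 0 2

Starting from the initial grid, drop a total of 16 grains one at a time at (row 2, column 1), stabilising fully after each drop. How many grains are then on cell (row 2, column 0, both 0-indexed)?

1

gen 0: 3 1 3 3 3
3 0 1 3 0
3 2 3 0 3
3 2 0 0 2
gen 1: 3 1 3 3 3
3 0 1 3 0
3 3 3 0 3
3 2 0 0 2
gen 2: 0 2 3 3 3
1 2 2 3 0
2 3 0 1 3
1 0 2 0 2
gen 3: 0 2 3 3 3
1 3 2 3 0
3 0 1 1 3
1 1 2 0 2
gen 4: 0 2 3 3 3
1 3 2 3 0
3 1 1 1 3
1 1 2 0 2
gen 5: 0 2 3 3 3
1 3 2 3 0
3 2 1 1 3
1 1 2 0 2
gen 6: 0 2 3 3 3
1 3 2 3 0
3 3 1 1 3
1 1 2 0 2
gen 7: 0 3 3 3 3
3 0 3 3 0
0 2 2 1 3
2 2 2 0 2
gen 8: 0 3 3 3 3
3 0 3 3 0
0 3 2 1 3
2 2 2 0 2
gen 9: 0 3 3 3 3
3 1 3 3 0
1 0 3 1 3
2 3 2 0 2
gen 10: 0 3 3 3 3
3 1 3 3 0
1 1 3 1 3
2 3 2 0 2
gen 11: 0 3 3 3 3
3 1 3 3 0
1 2 3 1 3
2 3 2 0 2
gen 12: 0 3 3 3 3
3 1 3 3 0
1 3 3 1 3
2 3 2 0 2
gen 13: 2 1 2 2 0
0 1 3 1 2
3 3 2 3 3
3 1 0 1 2
gen 14: 2 1 2 2 0
1 2 3 1 2
1 1 3 3 3
0 3 0 1 2
gen 15: 2 1 2 2 0
1 2 3 1 2
1 2 3 3 3
0 3 0 1 2
gen 16: 2 1 2 2 0
1 2 3 1 2
1 3 3 3 3
0 3 0 1 2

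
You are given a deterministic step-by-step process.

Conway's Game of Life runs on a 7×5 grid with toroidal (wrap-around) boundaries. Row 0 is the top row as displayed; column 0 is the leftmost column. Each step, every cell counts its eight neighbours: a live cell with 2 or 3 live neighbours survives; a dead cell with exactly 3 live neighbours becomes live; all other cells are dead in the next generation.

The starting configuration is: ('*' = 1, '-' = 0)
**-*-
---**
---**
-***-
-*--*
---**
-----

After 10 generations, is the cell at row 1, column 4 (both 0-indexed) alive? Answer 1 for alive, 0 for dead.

1

gen 0: **-*-
---**
---**
-***-
-*--*
---**
-----
gen 1: *-**-
-----
*----
-*---
-*--*
*--**
*-**-
gen 2: --**-
-*--*
-----
-*---
-****
-----
*----
gen 3: *****
--**-
*----
**-*-
****-
*****
-----
gen 4: **--*
-----
*--*-
---*-
-----
-----
-----
gen 5: *----
-*---
----*
----*
-----
-----
*----
gen 6: **---
*----
*----
-----
-----
-----
-----
gen 7: **---
*---*
-----
-----
-----
-----
-----
gen 8: **--*
**--*
-----
-----
-----
-----
-----
gen 9: -*--*
-*--*
*----
-----
-----
-----
*----
gen 10: -*--*
-*--*
*----
-----
-----
-----
*----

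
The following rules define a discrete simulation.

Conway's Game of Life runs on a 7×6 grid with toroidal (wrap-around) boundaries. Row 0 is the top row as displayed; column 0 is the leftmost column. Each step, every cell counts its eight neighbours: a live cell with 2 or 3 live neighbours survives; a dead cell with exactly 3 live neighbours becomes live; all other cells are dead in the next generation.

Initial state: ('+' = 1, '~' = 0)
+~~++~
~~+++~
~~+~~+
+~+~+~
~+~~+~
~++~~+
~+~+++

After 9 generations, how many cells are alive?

[0] +~~++~
~~+++~
~~+~~+
+~+~+~
~+~~+~
~++~~+
~+~+++
[1] ++~~~~
~++~~~
~~+~~+
+~+~+~
~~~~+~
~+~~~+
~+~~~~
[2] +~~~~~
~~+~~~
+~+~~+
~+~~+~
++~++~
+~~~~~
~++~~~
[3] ~~+~~~
+~~~~+
+~++~+
~~~~+~
+++++~
+~~+~+
++~~~~
[4] ~~~~~+
+~++++
++~+~~
~~~~~~
+++~~~
~~~+~~
+++~~+
[5] ~~~~~~
~~++~~
++~+~~
~~~~~~
~++~~~
~~~+~+
+++~++
[6] +~~~++
~+++~~
~+~+~~
+~~~~~
~~+~~~
~~~+~+
++++++
[7] ~~~~~~
~+~+~+
++~+~~
~++~~~
~~~~~~
~~~~~+
~++~~~
[8] ++~~~~
~+~~+~
~~~++~
+++~~~
~~~~~~
~~~~~~
~~~~~~
[9] ++~~~~
++++++
+~~+++
~+++~~
~+~~~~
~~~~~~
~~~~~~

16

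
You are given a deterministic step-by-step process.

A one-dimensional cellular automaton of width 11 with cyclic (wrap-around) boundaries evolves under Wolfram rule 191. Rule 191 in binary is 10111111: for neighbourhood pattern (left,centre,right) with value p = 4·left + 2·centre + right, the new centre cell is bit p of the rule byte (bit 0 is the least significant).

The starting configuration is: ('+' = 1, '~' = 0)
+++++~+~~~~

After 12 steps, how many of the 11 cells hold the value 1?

10

[0] +++++~+~~~~
[1] ++++~++++++
[2] +++~+++++++
[3] ++~++++++++
[4] +~+++++++++
[5] ~++++++++++
[6] ++++++++++~
[7] +++++++++~+
[8] ++++++++~++
[9] +++++++~+++
[10] ++++++~++++
[11] +++++~+++++
[12] ++++~++++++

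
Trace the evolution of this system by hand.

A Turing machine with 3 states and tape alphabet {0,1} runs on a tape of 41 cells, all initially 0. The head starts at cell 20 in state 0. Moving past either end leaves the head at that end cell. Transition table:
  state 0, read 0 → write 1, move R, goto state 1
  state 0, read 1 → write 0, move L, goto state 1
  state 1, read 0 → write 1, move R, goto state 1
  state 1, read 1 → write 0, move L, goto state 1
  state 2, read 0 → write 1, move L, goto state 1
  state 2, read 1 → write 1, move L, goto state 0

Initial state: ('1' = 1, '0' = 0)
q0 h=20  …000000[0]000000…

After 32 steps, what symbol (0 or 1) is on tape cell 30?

gen 0: q0 h=20  …000000[0]000000…
gen 1: q1 h=21  …000001[0]000000…
gen 2: q1 h=22  …000011[0]000000…
gen 3: q1 h=23  …000111[0]000000…
gen 4: q1 h=24  …001111[0]000000…
gen 5: q1 h=25  …011111[0]000000…
gen 6: q1 h=26  …111111[0]000000…
gen 7: q1 h=27  …111111[0]000000…
gen 8: q1 h=28  …111111[0]000000…
gen 9: q1 h=29  …111111[0]000000…
gen 10: q1 h=30  …111111[0]000000…
gen 11: q1 h=31  …111111[0]000000…
gen 12: q1 h=32  …111111[0]000000…
gen 13: q1 h=33  …111111[0]000000…
gen 14: q1 h=34  …111111[0]000000|
gen 15: q1 h=35  …111111[0]00000|
gen 16: q1 h=36  …111111[0]0000|
gen 17: q1 h=37  …111111[0]000|
gen 18: q1 h=38  …111111[0]00|
gen 19: q1 h=39  …111111[0]0|
gen 20: q1 h=40  …111111[0]|
gen 21: q1 h=40  …111111[1]|
gen 22: q1 h=39  …111111[1]0|
gen 23: q1 h=38  …111111[1]00|
gen 24: q1 h=37  …111111[1]000|
gen 25: q1 h=36  …111111[1]0000|
gen 26: q1 h=35  …111111[1]00000|
gen 27: q1 h=34  …111111[1]000000|
gen 28: q1 h=33  …111111[1]000000…
gen 29: q1 h=32  …111111[1]000000…
gen 30: q1 h=31  …111111[1]000000…
gen 31: q1 h=30  …111111[1]000000…
gen 32: q1 h=29  …111111[1]000000…

0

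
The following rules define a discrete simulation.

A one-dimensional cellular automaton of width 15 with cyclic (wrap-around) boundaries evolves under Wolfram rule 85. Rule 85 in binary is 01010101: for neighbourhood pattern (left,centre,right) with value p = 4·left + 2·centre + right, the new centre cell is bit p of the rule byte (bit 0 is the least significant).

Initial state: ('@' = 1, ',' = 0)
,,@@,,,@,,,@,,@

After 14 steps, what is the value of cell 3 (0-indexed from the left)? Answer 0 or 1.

0) ,,@@,,,@,,,@,,@
1) @,,@@@,@@@,@@,@
2) @@,,,@,,,@,,@,,
3) ,@@@,@@@,@@,@@,
4) ,,,@,,,@,,@,,@@
5) @@,@@@,@@,@@,,@
6) ,@,,,@,,@,,@@,,
7) ,@@@,@@,@@,,@@@
8) ,,,@,,@,,@@,,,@
9) @@,@@,@@,,@@@,@
10) ,@,,@,,@@,,,@,,
11) ,@@,@@,,@@@,@@@
12) ,,@,,@@,,,@,,,@
13) @,@@,,@@@,@@@,@
14) @,,@@,,,@,,,@,,

1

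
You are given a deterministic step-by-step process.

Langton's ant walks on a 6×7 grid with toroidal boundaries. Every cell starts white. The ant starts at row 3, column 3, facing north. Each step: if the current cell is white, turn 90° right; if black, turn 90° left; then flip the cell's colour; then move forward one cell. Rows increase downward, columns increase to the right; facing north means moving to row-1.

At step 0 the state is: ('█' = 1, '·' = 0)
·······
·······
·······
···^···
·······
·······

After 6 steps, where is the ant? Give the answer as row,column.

2,2

0) ·······
·······
·······
···^···
·······
·······
1) ·······
·······
·······
···█>··
·······
·······
2) ·······
·······
·······
···██··
····v··
·······
3) ·······
·······
·······
···██··
···<█··
·······
4) ·······
·······
·······
···^█··
···██··
·······
5) ·······
·······
·······
··<·█··
···██··
·······
6) ·······
·······
··^····
··█·█··
···██··
·······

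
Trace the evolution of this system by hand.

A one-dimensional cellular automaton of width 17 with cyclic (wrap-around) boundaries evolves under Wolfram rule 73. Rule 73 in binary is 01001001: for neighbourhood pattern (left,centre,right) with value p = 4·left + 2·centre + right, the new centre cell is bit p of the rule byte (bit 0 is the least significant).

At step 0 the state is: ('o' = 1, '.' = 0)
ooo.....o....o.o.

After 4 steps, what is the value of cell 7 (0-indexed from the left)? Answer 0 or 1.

1

gen 0: ooo.....o....o.o.
gen 1: o.o.ooo...oo.....
gen 2: ....o.o.o.oo.ooo.
gen 3: ooo.......oo.o.o.
gen 4: o.o.ooooo.oo.....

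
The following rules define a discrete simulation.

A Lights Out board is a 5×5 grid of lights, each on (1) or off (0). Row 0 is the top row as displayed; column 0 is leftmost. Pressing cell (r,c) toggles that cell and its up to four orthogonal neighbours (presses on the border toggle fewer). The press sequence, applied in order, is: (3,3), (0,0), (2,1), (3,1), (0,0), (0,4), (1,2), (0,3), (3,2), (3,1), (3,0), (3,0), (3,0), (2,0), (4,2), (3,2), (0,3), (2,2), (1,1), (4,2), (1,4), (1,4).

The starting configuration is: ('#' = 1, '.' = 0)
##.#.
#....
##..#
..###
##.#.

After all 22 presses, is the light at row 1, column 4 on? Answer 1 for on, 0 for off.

gen 0: ##.#.
#....
##..#
..###
##.#.
gen 1: ##.#.
#....
##.##
.....
##...
gen 2: ...#.
.....
##.##
.....
##...
gen 3: ...#.
.#...
..###
.#...
##...
gen 4: ...#.
.#...
.####
#.#..
#....
gen 5: ##.#.
##...
.####
#.#..
#....
gen 6: ##..#
##..#
.####
#.#..
#....
gen 7: ###.#
#.###
.#.##
#.#..
#....
gen 8: ##.#.
#.#.#
.#.##
#.#..
#....
gen 9: ##.#.
#.#.#
.####
##.#.
#.#..
gen 10: ##.#.
#.#.#
..###
..##.
###..
gen 11: ##.#.
#.#.#
#.###
####.
.##..
gen 12: ##.#.
#.#.#
..###
..##.
###..
gen 13: ##.#.
#.#.#
#.###
####.
.##..
gen 14: ##.#.
..#.#
.####
.###.
.##..
gen 15: ##.#.
..#.#
.####
.#.#.
...#.
gen 16: ##.#.
..#.#
.#.##
..#..
..##.
gen 17: ###.#
..###
.#.##
..#..
..##.
gen 18: ###.#
...##
..#.#
.....
..##.
gen 19: #.#.#
#####
.##.#
.....
..##.
gen 20: #.#.#
#####
.##.#
..#..
.#...
gen 21: #.#..
###..
.##..
..#..
.#...
gen 22: #.#.#
#####
.##.#
..#..
.#...

1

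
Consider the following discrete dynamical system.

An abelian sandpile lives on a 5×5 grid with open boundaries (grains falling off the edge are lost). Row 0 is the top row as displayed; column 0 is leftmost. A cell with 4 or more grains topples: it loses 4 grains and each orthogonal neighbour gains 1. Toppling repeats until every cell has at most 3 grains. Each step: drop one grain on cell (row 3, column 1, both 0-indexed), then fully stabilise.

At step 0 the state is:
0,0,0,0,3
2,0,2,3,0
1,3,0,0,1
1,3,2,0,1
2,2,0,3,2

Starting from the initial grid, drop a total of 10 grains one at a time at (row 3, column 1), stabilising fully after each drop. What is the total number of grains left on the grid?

37

t=0: 0,0,0,0,3
2,0,2,3,0
1,3,0,0,1
1,3,2,0,1
2,2,0,3,2
t=1: 0,0,0,0,3
2,1,2,3,0
2,0,1,0,1
2,1,3,0,1
2,3,0,3,2
t=2: 0,0,0,0,3
2,1,2,3,0
2,0,1,0,1
2,2,3,0,1
2,3,0,3,2
t=3: 0,0,0,0,3
2,1,2,3,0
2,0,1,0,1
2,3,3,0,1
2,3,0,3,2
t=4: 0,0,0,0,3
2,1,2,3,0
2,1,2,0,1
3,2,0,1,1
3,0,2,3,2
t=5: 0,0,0,0,3
2,1,2,3,0
2,1,2,0,1
3,3,0,1,1
3,0,2,3,2
t=6: 0,0,0,0,3
2,1,2,3,0
3,2,2,0,1
1,1,1,1,1
0,2,2,3,2
t=7: 0,0,0,0,3
2,1,2,3,0
3,2,2,0,1
1,2,1,1,1
0,2,2,3,2
t=8: 0,0,0,0,3
2,1,2,3,0
3,2,2,0,1
1,3,1,1,1
0,2,2,3,2
t=9: 0,0,0,0,3
2,1,2,3,0
3,3,2,0,1
2,0,2,1,1
0,3,2,3,2
t=10: 0,0,0,0,3
2,1,2,3,0
3,3,2,0,1
2,1,2,1,1
0,3,2,3,2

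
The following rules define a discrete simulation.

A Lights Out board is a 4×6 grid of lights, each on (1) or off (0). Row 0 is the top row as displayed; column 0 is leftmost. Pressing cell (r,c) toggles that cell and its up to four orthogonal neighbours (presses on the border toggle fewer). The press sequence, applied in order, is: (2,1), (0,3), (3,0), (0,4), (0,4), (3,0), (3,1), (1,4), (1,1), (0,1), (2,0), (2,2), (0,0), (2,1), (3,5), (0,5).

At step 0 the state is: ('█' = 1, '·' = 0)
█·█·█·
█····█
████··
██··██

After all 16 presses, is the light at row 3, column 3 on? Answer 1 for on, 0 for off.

gen 0: █·█·█·
█····█
████··
██··██
gen 1: █·█·█·
██···█
···█··
█···██
gen 2: █··█··
██·█·█
···█··
█···██
gen 3: █··█··
██·█·█
█··█··
·█··██
gen 4: █···██
██·███
█··█··
·█··██
gen 5: █··█··
██·█·█
█··█··
·█··██
gen 6: █··█··
██·█·█
···█··
█···██
gen 7: █··█··
██·█·█
·█·█··
·██·██
gen 8: █··██·
██··█·
·█·██·
·██·██
gen 9: ██·██·
··█·█·
···██·
·██·██
gen 10: ··███·
·██·█·
···██·
·██·██
gen 11: ··███·
███·█·
██·██·
███·██
gen 12: ··███·
██··█·
█·█·█·
██··██
gen 13: █████·
·█··█·
█·█·█·
██··██
gen 14: █████·
····█·
·█··█·
█···██
gen 15: █████·
····█·
·█··██
█·····
gen 16: ████·█
····██
·█··██
█·····

0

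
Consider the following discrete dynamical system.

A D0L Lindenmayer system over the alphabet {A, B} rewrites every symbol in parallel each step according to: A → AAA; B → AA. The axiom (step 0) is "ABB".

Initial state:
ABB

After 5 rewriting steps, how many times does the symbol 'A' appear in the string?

[0] ABB
[1] AAAAAAA
[2] AAAAAAAAAAAAAAAAAAAAA
[3] AAAAAAAAAAAAAAAAAAAAAAAAAAAAAAAAAAAAAAAAAAAAAAAAAAAAAAAAAAAAAAA
[4] AAAAAAAAAAAAAAAAAAAAAAAAAAAAAAAAAAAAAAAAAAAAAAAAAAAAAAAAAA…AAAAAAAAAAAAAAAAAAAAAAAAAAAAAAAAAAAAAAAAAAAAAAAAAAAAAAAAAA  (len 189)
[5] AAAAAAAAAAAAAAAAAAAAAAAAAAAAAAAAAAAAAAAAAAAAAAAAAAAAAAAAAA…AAAAAAAAAAAAAAAAAAAAAAAAAAAAAAAAAAAAAAAAAAAAAAAAAAAAAAAAAA  (len 567)

567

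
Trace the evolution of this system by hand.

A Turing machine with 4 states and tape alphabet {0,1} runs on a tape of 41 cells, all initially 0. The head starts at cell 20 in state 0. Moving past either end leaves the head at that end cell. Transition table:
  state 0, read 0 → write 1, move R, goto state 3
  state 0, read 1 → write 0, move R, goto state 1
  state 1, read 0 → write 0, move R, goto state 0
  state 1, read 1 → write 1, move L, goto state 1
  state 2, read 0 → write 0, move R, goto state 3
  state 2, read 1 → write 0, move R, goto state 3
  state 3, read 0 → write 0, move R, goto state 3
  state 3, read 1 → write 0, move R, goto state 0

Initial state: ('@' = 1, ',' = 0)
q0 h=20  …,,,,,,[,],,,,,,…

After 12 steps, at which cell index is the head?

t=0: q0 h=20  …,,,,,,[,],,,,,,…
t=1: q3 h=21  …,,,,,@[,],,,,,,…
t=2: q3 h=22  …,,,,@,[,],,,,,,…
t=3: q3 h=23  …,,,@,,[,],,,,,,…
t=4: q3 h=24  …,,@,,,[,],,,,,,…
t=5: q3 h=25  …,@,,,,[,],,,,,,…
t=6: q3 h=26  …@,,,,,[,],,,,,,…
t=7: q3 h=27  …,,,,,,[,],,,,,,…
t=8: q3 h=28  …,,,,,,[,],,,,,,…
t=9: q3 h=29  …,,,,,,[,],,,,,,…
t=10: q3 h=30  …,,,,,,[,],,,,,,…
t=11: q3 h=31  …,,,,,,[,],,,,,,…
t=12: q3 h=32  …,,,,,,[,],,,,,,…

32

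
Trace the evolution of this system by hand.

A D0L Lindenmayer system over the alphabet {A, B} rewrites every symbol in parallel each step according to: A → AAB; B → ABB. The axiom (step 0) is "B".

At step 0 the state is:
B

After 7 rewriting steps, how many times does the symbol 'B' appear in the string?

t=0: B
t=1: ABB
t=2: AABABBABB
t=3: AABAABABBAABABBABBAABABBABB
t=4: AABAABABBAABAABABBAABABBABBAABAABABBAABABBABBAABABBABBAABAABABBAABABBABBAABABBABB
t=5: AABAABABBAABAABABBAABABBABBAABAABABBAABAABABBAABABBABBAABA…BABBAABAABABBAABABBABBAABABBABBAABAABABBAABABBABBAABABBABB  (len 243)
t=6: AABAABABBAABAABABBAABABBABBAABAABABBAABAABABBAABABBABBAABA…BABBAABAABABBAABABBABBAABABBABBAABAABABBAABABBABBAABABBABB  (len 729)
t=7: AABAABABBAABAABABBAABABBABBAABAABABBAABAABABBAABABBABBAABA…BABBAABAABABBAABABBABBAABABBABBAABAABABBAABABBABBAABABBABB  (len 2187)

1094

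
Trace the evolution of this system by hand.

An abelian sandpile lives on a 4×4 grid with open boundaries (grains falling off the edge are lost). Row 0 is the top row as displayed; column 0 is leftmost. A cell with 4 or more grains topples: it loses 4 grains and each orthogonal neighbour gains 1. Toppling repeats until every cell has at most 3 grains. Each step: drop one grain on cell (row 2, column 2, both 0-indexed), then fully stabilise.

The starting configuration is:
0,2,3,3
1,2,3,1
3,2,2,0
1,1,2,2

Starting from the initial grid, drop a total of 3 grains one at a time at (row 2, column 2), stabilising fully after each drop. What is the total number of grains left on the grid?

28

k=0  0,2,3,3
1,2,3,1
3,2,2,0
1,1,2,2
k=1  0,2,3,3
1,2,3,1
3,2,3,0
1,1,2,2
k=2  0,3,1,0
1,3,1,3
3,3,1,1
1,1,3,2
k=3  0,3,1,0
1,3,1,3
3,3,2,1
1,1,3,2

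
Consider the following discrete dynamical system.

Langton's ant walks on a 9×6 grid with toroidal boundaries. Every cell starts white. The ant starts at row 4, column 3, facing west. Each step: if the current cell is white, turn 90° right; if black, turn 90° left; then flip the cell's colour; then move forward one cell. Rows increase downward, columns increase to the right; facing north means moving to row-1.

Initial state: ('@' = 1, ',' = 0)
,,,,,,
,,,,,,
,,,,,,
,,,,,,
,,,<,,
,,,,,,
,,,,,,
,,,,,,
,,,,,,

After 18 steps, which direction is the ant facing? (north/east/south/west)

gen 0: ,,,,,,
,,,,,,
,,,,,,
,,,,,,
,,,<,,
,,,,,,
,,,,,,
,,,,,,
,,,,,,
gen 1: ,,,,,,
,,,,,,
,,,,,,
,,,^,,
,,,@,,
,,,,,,
,,,,,,
,,,,,,
,,,,,,
gen 2: ,,,,,,
,,,,,,
,,,,,,
,,,@>,
,,,@,,
,,,,,,
,,,,,,
,,,,,,
,,,,,,
gen 3: ,,,,,,
,,,,,,
,,,,,,
,,,@@,
,,,@v,
,,,,,,
,,,,,,
,,,,,,
,,,,,,
gen 4: ,,,,,,
,,,,,,
,,,,,,
,,,@@,
,,,<@,
,,,,,,
,,,,,,
,,,,,,
,,,,,,
gen 5: ,,,,,,
,,,,,,
,,,,,,
,,,@@,
,,,,@,
,,,v,,
,,,,,,
,,,,,,
,,,,,,
gen 6: ,,,,,,
,,,,,,
,,,,,,
,,,@@,
,,,,@,
,,<@,,
,,,,,,
,,,,,,
,,,,,,
gen 7: ,,,,,,
,,,,,,
,,,,,,
,,,@@,
,,^,@,
,,@@,,
,,,,,,
,,,,,,
,,,,,,
gen 8: ,,,,,,
,,,,,,
,,,,,,
,,,@@,
,,@>@,
,,@@,,
,,,,,,
,,,,,,
,,,,,,
gen 9: ,,,,,,
,,,,,,
,,,,,,
,,,@@,
,,@@@,
,,@v,,
,,,,,,
,,,,,,
,,,,,,
gen 10: ,,,,,,
,,,,,,
,,,,,,
,,,@@,
,,@@@,
,,@,>,
,,,,,,
,,,,,,
,,,,,,
gen 11: ,,,,,,
,,,,,,
,,,,,,
,,,@@,
,,@@@,
,,@,@,
,,,,v,
,,,,,,
,,,,,,
gen 12: ,,,,,,
,,,,,,
,,,,,,
,,,@@,
,,@@@,
,,@,@,
,,,<@,
,,,,,,
,,,,,,
gen 13: ,,,,,,
,,,,,,
,,,,,,
,,,@@,
,,@@@,
,,@^@,
,,,@@,
,,,,,,
,,,,,,
gen 14: ,,,,,,
,,,,,,
,,,,,,
,,,@@,
,,@@@,
,,@@>,
,,,@@,
,,,,,,
,,,,,,
gen 15: ,,,,,,
,,,,,,
,,,,,,
,,,@@,
,,@@^,
,,@@,,
,,,@@,
,,,,,,
,,,,,,
gen 16: ,,,,,,
,,,,,,
,,,,,,
,,,@@,
,,@<,,
,,@@,,
,,,@@,
,,,,,,
,,,,,,
gen 17: ,,,,,,
,,,,,,
,,,,,,
,,,@@,
,,@,,,
,,@v,,
,,,@@,
,,,,,,
,,,,,,
gen 18: ,,,,,,
,,,,,,
,,,,,,
,,,@@,
,,@,,,
,,@,>,
,,,@@,
,,,,,,
,,,,,,

east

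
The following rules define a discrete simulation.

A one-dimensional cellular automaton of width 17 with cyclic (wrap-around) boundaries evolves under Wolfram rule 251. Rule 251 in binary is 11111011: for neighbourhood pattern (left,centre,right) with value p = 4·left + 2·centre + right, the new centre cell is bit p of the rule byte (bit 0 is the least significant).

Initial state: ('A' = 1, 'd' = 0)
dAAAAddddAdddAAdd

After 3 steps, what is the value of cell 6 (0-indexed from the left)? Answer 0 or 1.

1

step 0: dAAAAddddAdddAAdd
step 1: AAAAAAAAAdAAAAAAA
step 2: AAAAAAAAAAAAAAAAA
step 3: AAAAAAAAAAAAAAAAA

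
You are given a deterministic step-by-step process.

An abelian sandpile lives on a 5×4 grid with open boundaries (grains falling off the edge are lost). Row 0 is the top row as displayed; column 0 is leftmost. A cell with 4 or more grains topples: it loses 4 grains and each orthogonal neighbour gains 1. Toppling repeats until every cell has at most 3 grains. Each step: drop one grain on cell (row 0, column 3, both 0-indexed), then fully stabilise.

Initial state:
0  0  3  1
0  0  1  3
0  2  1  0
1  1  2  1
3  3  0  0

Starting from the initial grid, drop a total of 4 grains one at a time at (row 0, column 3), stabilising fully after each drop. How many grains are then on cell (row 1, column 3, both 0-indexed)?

k=0  0  0  3  1
0  0  1  3
0  2  1  0
1  1  2  1
3  3  0  0
k=1  0  0  3  2
0  0  1  3
0  2  1  0
1  1  2  1
3  3  0  0
k=2  0  0  3  3
0  0  1  3
0  2  1  0
1  1  2  1
3  3  0  0
k=3  0  1  0  2
0  0  3  0
0  2  1  1
1  1  2  1
3  3  0  0
k=4  0  1  0  3
0  0  3  0
0  2  1  1
1  1  2  1
3  3  0  0

0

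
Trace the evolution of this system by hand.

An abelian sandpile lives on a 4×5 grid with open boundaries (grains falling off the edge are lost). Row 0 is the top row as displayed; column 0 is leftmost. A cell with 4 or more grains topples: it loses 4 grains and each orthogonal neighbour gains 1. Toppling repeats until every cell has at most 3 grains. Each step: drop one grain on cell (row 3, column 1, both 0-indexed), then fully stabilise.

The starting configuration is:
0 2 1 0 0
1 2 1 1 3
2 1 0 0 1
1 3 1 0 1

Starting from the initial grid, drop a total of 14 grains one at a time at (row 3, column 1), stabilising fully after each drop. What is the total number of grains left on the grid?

26

[0] 0 2 1 0 0
1 2 1 1 3
2 1 0 0 1
1 3 1 0 1
[1] 0 2 1 0 0
1 2 1 1 3
2 2 0 0 1
2 0 2 0 1
[2] 0 2 1 0 0
1 2 1 1 3
2 2 0 0 1
2 1 2 0 1
[3] 0 2 1 0 0
1 2 1 1 3
2 2 0 0 1
2 2 2 0 1
[4] 0 2 1 0 0
1 2 1 1 3
2 2 0 0 1
2 3 2 0 1
[5] 0 2 1 0 0
1 2 1 1 3
2 3 0 0 1
3 0 3 0 1
[6] 0 2 1 0 0
1 2 1 1 3
2 3 0 0 1
3 1 3 0 1
[7] 0 2 1 0 0
1 2 1 1 3
2 3 0 0 1
3 2 3 0 1
[8] 0 2 1 0 0
1 2 1 1 3
2 3 0 0 1
3 3 3 0 1
[9] 0 2 1 0 0
2 3 1 1 3
0 1 2 0 1
1 3 0 1 1
[10] 0 2 1 0 0
2 3 1 1 3
0 2 2 0 1
2 0 1 1 1
[11] 0 2 1 0 0
2 3 1 1 3
0 2 2 0 1
2 1 1 1 1
[12] 0 2 1 0 0
2 3 1 1 3
0 2 2 0 1
2 2 1 1 1
[13] 0 2 1 0 0
2 3 1 1 3
0 2 2 0 1
2 3 1 1 1
[14] 0 2 1 0 0
2 3 1 1 3
0 3 2 0 1
3 0 2 1 1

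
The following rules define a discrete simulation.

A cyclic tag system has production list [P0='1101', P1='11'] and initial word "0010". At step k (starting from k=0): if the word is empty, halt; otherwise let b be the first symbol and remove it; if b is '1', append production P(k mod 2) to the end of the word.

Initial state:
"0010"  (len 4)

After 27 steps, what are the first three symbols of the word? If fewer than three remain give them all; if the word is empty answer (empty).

111

t=0: "0010"  (len 4)
t=1: "010"  (len 3)
t=2: "10"  (len 2)
t=3: "01101"  (len 5)
t=4: "1101"  (len 4)
t=5: "1011101"  (len 7)
t=6: "01110111"  (len 8)
t=7: "1110111"  (len 7)
t=8: "11011111"  (len 8)
t=9: "10111111101"  (len 11)
t=10: "011111110111"  (len 12)
t=11: "11111110111"  (len 11)
t=12: "111111011111"  (len 12)
t=13: "111110111111101"  (len 15)
t=14: "1111011111110111"  (len 16)
t=15: "1110111111101111101"  (len 19)
t=16: "11011111110111110111"  (len 20)
t=17: "10111111101111101111101"  (len 23)
t=18: "011111110111110111110111"  (len 24)
t=19: "11111110111110111110111"  (len 23)
t=20: "111111011111011111011111"  (len 24)
t=21: "111110111110111110111111101"  (len 27)
t=22: "1111011111011111011111110111"  (len 28)
t=23: "1110111110111110111111101111101"  (len 31)
t=24: "11011111011111011111110111110111"  (len 32)
t=25: "10111110111110111111101111101111101"  (len 35)
t=26: "011111011111011111110111110111110111"  (len 36)
t=27: "11111011111011111110111110111110111"  (len 35)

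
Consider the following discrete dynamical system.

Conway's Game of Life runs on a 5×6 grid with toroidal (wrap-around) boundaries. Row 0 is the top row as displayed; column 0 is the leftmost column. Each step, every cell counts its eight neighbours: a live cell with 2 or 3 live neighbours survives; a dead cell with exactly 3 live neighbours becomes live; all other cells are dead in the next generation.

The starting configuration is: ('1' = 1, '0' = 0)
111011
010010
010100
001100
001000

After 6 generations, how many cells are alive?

2

[0] 111011
010010
010100
001100
001000
[1] 101011
000010
010110
010100
100011
[2] 110000
111000
000110
010100
001000
[3] 100000
101101
100110
000110
101000
[4] 101100
101100
110000
011010
010101
[5] 100001
100101
100001
000111
000001
[6] 000000
010000
000100
000000
000000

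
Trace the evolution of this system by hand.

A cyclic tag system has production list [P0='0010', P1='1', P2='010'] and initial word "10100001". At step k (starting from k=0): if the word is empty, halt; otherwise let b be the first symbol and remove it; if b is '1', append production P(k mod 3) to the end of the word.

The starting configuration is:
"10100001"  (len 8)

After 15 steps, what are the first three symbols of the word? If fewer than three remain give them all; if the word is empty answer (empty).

111

t=0: "10100001"  (len 8)
t=1: "01000010010"  (len 11)
t=2: "1000010010"  (len 10)
t=3: "000010010010"  (len 12)
t=4: "00010010010"  (len 11)
t=5: "0010010010"  (len 10)
t=6: "010010010"  (len 9)
t=7: "10010010"  (len 8)
t=8: "00100101"  (len 8)
t=9: "0100101"  (len 7)
t=10: "100101"  (len 6)
t=11: "001011"  (len 6)
t=12: "01011"  (len 5)
t=13: "1011"  (len 4)
t=14: "0111"  (len 4)
t=15: "111"  (len 3)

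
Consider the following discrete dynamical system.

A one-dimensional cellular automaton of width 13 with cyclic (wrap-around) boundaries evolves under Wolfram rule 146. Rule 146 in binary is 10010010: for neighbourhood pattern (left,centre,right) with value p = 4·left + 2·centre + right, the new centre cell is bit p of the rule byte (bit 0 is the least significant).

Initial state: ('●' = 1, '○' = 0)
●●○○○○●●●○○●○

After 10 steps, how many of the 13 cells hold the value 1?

step 0: ●●○○○○●●●○○●○
step 1: ○○●○○●○●○●●○○
step 2: ○●○●●○○○○○○●○
step 3: ●○○○○●○○○○●○●
step 4: ○●○○●○●○○●○○○
step 5: ●○●●○○○●●○●○○
step 6: ○○○○●○●○○○○●●
step 7: ●○○●○○○●○○●○○
step 8: ○●●○●○●○●●○●●
step 9: ○○○○○○○○○○○○○
step 10: ○○○○○○○○○○○○○

0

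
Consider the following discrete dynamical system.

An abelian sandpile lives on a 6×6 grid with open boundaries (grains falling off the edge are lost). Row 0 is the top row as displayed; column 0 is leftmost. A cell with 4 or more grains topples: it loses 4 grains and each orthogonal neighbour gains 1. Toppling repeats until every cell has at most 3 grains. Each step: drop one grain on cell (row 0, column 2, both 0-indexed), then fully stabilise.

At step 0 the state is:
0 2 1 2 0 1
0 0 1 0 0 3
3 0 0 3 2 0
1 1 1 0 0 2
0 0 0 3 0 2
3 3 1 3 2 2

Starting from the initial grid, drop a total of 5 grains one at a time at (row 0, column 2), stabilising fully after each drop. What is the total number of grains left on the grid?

46

k=0  0 2 1 2 0 1
0 0 1 0 0 3
3 0 0 3 2 0
1 1 1 0 0 2
0 0 0 3 0 2
3 3 1 3 2 2
k=1  0 2 2 2 0 1
0 0 1 0 0 3
3 0 0 3 2 0
1 1 1 0 0 2
0 0 0 3 0 2
3 3 1 3 2 2
k=2  0 2 3 2 0 1
0 0 1 0 0 3
3 0 0 3 2 0
1 1 1 0 0 2
0 0 0 3 0 2
3 3 1 3 2 2
k=3  0 3 0 3 0 1
0 0 2 0 0 3
3 0 0 3 2 0
1 1 1 0 0 2
0 0 0 3 0 2
3 3 1 3 2 2
k=4  0 3 1 3 0 1
0 0 2 0 0 3
3 0 0 3 2 0
1 1 1 0 0 2
0 0 0 3 0 2
3 3 1 3 2 2
k=5  0 3 2 3 0 1
0 0 2 0 0 3
3 0 0 3 2 0
1 1 1 0 0 2
0 0 0 3 0 2
3 3 1 3 2 2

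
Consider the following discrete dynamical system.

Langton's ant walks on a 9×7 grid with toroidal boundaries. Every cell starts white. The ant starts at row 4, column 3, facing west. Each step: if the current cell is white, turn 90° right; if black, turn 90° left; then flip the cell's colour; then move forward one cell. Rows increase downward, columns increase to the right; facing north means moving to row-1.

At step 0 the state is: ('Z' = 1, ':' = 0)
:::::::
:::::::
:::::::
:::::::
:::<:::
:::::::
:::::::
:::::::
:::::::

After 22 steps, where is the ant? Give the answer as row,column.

7,4

t=0: :::::::
:::::::
:::::::
:::::::
:::<:::
:::::::
:::::::
:::::::
:::::::
t=1: :::::::
:::::::
:::::::
:::^:::
:::Z:::
:::::::
:::::::
:::::::
:::::::
t=2: :::::::
:::::::
:::::::
:::Z>::
:::Z:::
:::::::
:::::::
:::::::
:::::::
t=3: :::::::
:::::::
:::::::
:::ZZ::
:::Zv::
:::::::
:::::::
:::::::
:::::::
t=4: :::::::
:::::::
:::::::
:::ZZ::
:::<Z::
:::::::
:::::::
:::::::
:::::::
t=5: :::::::
:::::::
:::::::
:::ZZ::
::::Z::
:::v:::
:::::::
:::::::
:::::::
t=6: :::::::
:::::::
:::::::
:::ZZ::
::::Z::
::<Z:::
:::::::
:::::::
:::::::
t=7: :::::::
:::::::
:::::::
:::ZZ::
::^:Z::
::ZZ:::
:::::::
:::::::
:::::::
t=8: :::::::
:::::::
:::::::
:::ZZ::
::Z>Z::
::ZZ:::
:::::::
:::::::
:::::::
t=9: :::::::
:::::::
:::::::
:::ZZ::
::ZZZ::
::Zv:::
:::::::
:::::::
:::::::
t=10: :::::::
:::::::
:::::::
:::ZZ::
::ZZZ::
::Z:>::
:::::::
:::::::
:::::::
t=11: :::::::
:::::::
:::::::
:::ZZ::
::ZZZ::
::Z:Z::
::::v::
:::::::
:::::::
t=12: :::::::
:::::::
:::::::
:::ZZ::
::ZZZ::
::Z:Z::
:::<Z::
:::::::
:::::::
t=13: :::::::
:::::::
:::::::
:::ZZ::
::ZZZ::
::Z^Z::
:::ZZ::
:::::::
:::::::
t=14: :::::::
:::::::
:::::::
:::ZZ::
::ZZZ::
::ZZ>::
:::ZZ::
:::::::
:::::::
t=15: :::::::
:::::::
:::::::
:::ZZ::
::ZZ^::
::ZZ:::
:::ZZ::
:::::::
:::::::
t=16: :::::::
:::::::
:::::::
:::ZZ::
::Z<:::
::ZZ:::
:::ZZ::
:::::::
:::::::
t=17: :::::::
:::::::
:::::::
:::ZZ::
::Z::::
::Zv:::
:::ZZ::
:::::::
:::::::
t=18: :::::::
:::::::
:::::::
:::ZZ::
::Z::::
::Z:>::
:::ZZ::
:::::::
:::::::
t=19: :::::::
:::::::
:::::::
:::ZZ::
::Z::::
::Z:Z::
:::Zv::
:::::::
:::::::
t=20: :::::::
:::::::
:::::::
:::ZZ::
::Z::::
::Z:Z::
:::Z:>:
:::::::
:::::::
t=21: :::::::
:::::::
:::::::
:::ZZ::
::Z::::
::Z:Z::
:::Z:Z:
:::::v:
:::::::
t=22: :::::::
:::::::
:::::::
:::ZZ::
::Z::::
::Z:Z::
:::Z:Z:
::::<Z:
:::::::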